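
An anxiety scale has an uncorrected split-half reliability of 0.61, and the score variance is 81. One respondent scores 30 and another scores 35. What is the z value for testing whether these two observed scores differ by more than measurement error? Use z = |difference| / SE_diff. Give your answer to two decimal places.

σ = 81^(1/2) = 9.0000
Full-length reliability (Spearman-Brown) = 2(0.61)/(1+0.61) ≈ 0.7578
The standard error of measurement is 9.0000×√(1 − 0.7578) ≈ 9.0000×0.4922 ≈ 4.4296.
SE_diff = SEM × √2 ≈ 4.4296 × 1.4142 ≈ 6.2644
z = |30 − 35| / 6.2644 = 5 / 6.2644 ≈ 0.7982

0.80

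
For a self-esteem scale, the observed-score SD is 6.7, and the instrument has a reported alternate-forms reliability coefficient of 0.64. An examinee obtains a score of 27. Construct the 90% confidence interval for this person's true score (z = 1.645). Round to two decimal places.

[20.39, 33.61]

SEM = 6.70000*√(1 − 0.64000) ≈ 4.02000
1.645 * SEM ≈ 6.61290
Interval: (20.38710, 33.61290)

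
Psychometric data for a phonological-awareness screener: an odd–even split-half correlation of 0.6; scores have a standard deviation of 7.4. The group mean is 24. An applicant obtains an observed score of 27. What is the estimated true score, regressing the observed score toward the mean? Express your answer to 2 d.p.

26.25

Full-length reliability (Spearman-Brown) = 2(0.6)/(1+0.6) ≈ 0.75000
Estimated true score = 0.75000×27 + (1 − 0.75000)×24 ≈ 26.25000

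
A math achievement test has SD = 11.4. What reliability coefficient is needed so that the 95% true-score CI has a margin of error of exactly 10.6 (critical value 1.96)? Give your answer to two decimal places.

0.77

Required SEM = 10.6 / 1.96 ≈ 5.40816
r = 1 − (5.40816/11.4)² ≈ 1 − 0.22506 ≈ 0.77494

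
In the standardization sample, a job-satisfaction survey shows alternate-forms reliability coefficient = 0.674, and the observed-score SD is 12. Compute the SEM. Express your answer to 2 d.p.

SEM = 12.000 * √(1 − 0.674) = 12.000 * √0.326 ≈ 12.000 * 0.571 ≈ 6.852

6.85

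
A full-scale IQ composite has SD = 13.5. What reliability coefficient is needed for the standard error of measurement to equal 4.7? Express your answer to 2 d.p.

0.88

Required reliability = 1 − (SEM/SD)² = 1 − 0.121 ≃ 0.879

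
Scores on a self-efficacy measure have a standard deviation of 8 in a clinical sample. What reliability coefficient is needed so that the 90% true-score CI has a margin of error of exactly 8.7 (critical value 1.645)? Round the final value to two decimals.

0.56

SEM needed = half-width / z = 8.7/1.645 ≃ 5.2888
r = 1 − (SEM / SD)² = 1 − (5.2888 / 8)² ≃ 1 − 0.4370 ≃ 0.5630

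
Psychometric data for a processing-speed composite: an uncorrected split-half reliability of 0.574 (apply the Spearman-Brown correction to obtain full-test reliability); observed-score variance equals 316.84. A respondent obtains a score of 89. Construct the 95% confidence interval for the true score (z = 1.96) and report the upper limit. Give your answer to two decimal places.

107.15

SD = √316.84 = 17.800
r_full = 2·0.574 / (1 + 0.574) ≈ 0.729
The standard error of measurement is 17.800·√(1 − 0.729) ≈ 17.800·0.520 ≈ 9.260.
1.96 · SEM ≈ 18.150
Upper limit = 89 + 18.150 ≈ 107.150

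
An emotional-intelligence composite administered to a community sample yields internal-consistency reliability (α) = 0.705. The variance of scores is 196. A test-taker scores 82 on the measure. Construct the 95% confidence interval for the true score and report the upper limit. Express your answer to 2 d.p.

96.90

SD = √196 = 14.000
The standard error of measurement is 14.000·√(1 − 0.705) ≈ 14.000·0.543 ≈ 7.604.
Margin = 1.96 · 7.604 ≈ 14.904
Upper bound: 82 + 14.904 = 96.904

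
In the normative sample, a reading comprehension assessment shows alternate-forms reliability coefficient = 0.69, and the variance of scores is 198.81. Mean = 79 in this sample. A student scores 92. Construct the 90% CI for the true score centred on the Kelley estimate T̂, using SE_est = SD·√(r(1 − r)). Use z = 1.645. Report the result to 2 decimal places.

SD = √198.81 ≈ 14.1000
T̂ = r·X + (1 − r)·M = 0.6900·92 + 0.3100·79 = 63.4800 + 24.4900 ≈ 87.9700
SE_est = SD · √(r(1 − r)) = 14.1000 · √0.2139 ≈ 14.1000 · 0.4625 ≈ 6.5212
CI = 87.9700 ± 1.645 · 6.5212 → [77.2427, 98.6973]

[77.24, 98.70]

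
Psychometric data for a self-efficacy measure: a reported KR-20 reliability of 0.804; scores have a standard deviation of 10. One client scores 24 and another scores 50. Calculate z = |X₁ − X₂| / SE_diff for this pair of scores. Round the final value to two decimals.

SEM = 10.0000×√(1 − 0.8040) ≈ 4.4272
SE_diff = √2 × SEM ≈ 6.2610
z = |24 − 50| / 6.2610 = 26 / 6.2610 ≈ 4.1527

4.15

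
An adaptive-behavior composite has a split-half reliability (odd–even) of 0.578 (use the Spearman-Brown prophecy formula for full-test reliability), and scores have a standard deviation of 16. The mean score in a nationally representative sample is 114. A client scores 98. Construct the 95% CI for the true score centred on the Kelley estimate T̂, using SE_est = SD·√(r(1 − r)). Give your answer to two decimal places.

[88.40, 116.16]

Spearman-Brown: r = 2(0.578) / (1 + 0.578) = 1.156 / 1.578 ≃ 0.733
T̂ = 0.733(98) + 0.267(114) ≃ 102.279
SE_est = 16.000·√[r(1 − r)] ≃ 7.082
95% CI: 102.279 ± 13.880 ≃ (88.398, 116.159)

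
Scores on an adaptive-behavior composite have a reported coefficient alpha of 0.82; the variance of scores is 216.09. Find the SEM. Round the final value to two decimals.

σ = 216.09^(1/2) = 14.700
SEM = 14.700*√(1 − 0.820) ≈ 6.237

6.24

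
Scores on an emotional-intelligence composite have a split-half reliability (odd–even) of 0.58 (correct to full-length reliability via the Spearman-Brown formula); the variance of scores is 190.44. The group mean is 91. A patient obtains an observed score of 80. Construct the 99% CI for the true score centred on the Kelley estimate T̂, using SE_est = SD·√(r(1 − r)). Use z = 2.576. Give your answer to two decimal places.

[67.22, 98.63]

σ = 190.44^(1/2) = 13.80000
Spearman-Brown: r = 2(0.58) / (1 + 0.58) = 1.16000 / 1.58000 ≈ 0.73418
T̂ = 0.73418(80) + 0.26582(91) ≈ 82.92405
SE_est = SD * √(r(1 − r)) = 13.80000 * √0.19516 ≈ 13.80000 * 0.44177 ≈ 6.09643
99% CI: 82.92405 ± 15.70441 ≈ (67.21965, 98.62846)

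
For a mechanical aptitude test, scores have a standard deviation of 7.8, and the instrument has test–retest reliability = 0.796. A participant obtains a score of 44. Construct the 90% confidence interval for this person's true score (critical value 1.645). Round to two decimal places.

[38.20, 49.80]

The standard error of measurement is 7.8000·√(1 − 0.7960) ≈ 7.8000·0.4517 ≈ 3.5230.
Half-width = 1.645·3.5230 ≈ 5.7953
CI = 44 ± 5.7953 → [38.2047, 49.7953]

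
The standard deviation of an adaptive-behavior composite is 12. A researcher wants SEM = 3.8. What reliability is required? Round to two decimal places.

Required reliability = 1 − (SEM/SD)² = 1 − 0.10028 ≈ 0.89972

0.90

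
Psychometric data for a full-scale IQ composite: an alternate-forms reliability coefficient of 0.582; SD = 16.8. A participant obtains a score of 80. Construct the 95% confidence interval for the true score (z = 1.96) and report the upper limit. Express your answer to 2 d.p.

101.29

SEM = 16.800 · √(1 − 0.582) = 16.800 · √0.418 ≈ 16.800 · 0.647 ≈ 10.862
Margin = 1.96 · 10.862 ≈ 21.289
Upper bound: 80 + 21.289 = 101.289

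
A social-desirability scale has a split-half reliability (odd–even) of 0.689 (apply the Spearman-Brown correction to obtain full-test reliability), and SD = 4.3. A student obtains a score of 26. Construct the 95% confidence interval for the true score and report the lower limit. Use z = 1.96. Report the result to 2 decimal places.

22.38

r_full = 2·0.689 / (1 + 0.689) ≈ 0.816
SEM = 4.300·√(1 − 0.816) ≈ 1.845
Margin = 1.96 · 1.845 ≈ 3.617
Lower bound: 26 − 3.617 = 22.383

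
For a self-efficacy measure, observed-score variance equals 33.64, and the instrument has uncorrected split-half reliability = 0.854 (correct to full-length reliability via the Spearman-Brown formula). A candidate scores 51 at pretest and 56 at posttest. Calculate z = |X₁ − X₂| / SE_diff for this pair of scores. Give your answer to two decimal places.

σ = 33.64^(1/2) = 5.800
Full-length reliability (Spearman-Brown) = 2(0.854)/(1+0.854) ≃ 0.921
SEM = 5.800 * √(1 − 0.921) = 5.800 * √0.079 ≃ 5.800 * 0.281 ≃ 1.628
SE_diff = SEM * √2 ≃ 1.628 * 1.414 ≃ 2.302
z = |51 − 56| / 2.302 = 5 / 2.302 ≃ 2.172

2.17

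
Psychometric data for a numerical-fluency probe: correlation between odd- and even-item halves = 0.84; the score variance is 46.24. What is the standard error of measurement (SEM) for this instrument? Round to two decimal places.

2.01

SD = √46.24 = 6.8000
r_full = 2·0.84 / (1 + 0.84) ≃ 0.9130
SEM = 6.8000×√(1 − 0.9130) ≃ 2.0052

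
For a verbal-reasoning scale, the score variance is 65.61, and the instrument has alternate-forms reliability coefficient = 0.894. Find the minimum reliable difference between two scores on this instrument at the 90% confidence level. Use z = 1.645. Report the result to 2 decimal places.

6.14

SD = √65.61 = 8.1000
SEM = 8.1000 × √(1 − 0.8940) = 8.1000 × √0.1060 ≈ 8.1000 × 0.3256 ≈ 2.6372
Standard error of the difference = 2.6372·√2 ≈ 3.7295
Minimum reliable difference = 1.645 × SE_diff ≈ 1.645 × 3.7295 ≈ 6.1351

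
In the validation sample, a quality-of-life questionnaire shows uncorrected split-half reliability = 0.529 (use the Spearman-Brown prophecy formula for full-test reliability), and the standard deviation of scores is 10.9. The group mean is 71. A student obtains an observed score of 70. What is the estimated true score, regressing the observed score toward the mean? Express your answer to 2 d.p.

Spearman-Brown: r = 2(0.529) / (1 + 0.529) = 1.0580 / 1.5290 ≈ 0.6920
T̂ = 0.6920(70) + 0.3080(71) ≈ 70.3080

70.31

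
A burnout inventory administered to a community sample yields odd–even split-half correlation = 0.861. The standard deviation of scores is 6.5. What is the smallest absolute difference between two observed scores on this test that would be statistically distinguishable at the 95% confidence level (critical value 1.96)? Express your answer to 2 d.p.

Spearman-Brown: r = 2(0.861) / (1 + 0.861) = 1.72200 / 1.86100 ≈ 0.92531
The standard error of measurement is 6.50000*√(1 − 0.92531) ≈ 6.50000*0.27330 ≈ 1.77643.
Standard error of the difference = 1.77643·√2 ≈ 2.51225
Minimum reliable difference = 1.96 * SE_diff ≈ 1.96 * 2.51225 ≈ 4.92401

4.92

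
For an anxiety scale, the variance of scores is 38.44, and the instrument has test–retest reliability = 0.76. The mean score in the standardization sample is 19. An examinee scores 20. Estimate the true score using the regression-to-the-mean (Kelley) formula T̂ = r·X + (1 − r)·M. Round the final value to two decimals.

19.76

T̂ = r·X + (1 − r)·M = 0.760*20 + 0.240*19 = 15.200 + 4.560 ≃ 19.760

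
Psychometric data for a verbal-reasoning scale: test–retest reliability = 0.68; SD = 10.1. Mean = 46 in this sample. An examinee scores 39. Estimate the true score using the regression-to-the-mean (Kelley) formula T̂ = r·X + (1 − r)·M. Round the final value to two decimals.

41.24

Estimated true score = 0.68000·39 + (1 − 0.68000)·46 ≈ 41.24000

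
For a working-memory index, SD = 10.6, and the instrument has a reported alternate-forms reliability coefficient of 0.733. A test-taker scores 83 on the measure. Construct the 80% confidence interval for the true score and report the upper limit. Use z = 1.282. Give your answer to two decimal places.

90.02

SEM = 10.6000·√(1 − 0.7330) ≈ 5.4772
Margin = 1.282 · 5.4772 ≈ 7.0218
Upper limit = 83 + 7.0218 ≈ 90.0218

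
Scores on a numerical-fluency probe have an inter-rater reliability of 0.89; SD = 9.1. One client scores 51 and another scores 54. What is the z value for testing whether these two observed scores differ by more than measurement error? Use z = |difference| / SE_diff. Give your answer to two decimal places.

SEM = 9.1000 × √(1 − 0.8900) = 9.1000 × √0.1100 ≈ 9.1000 × 0.3317 ≈ 3.0181
Standard error of the difference = 3.0181·√2 ≈ 4.2683
z = 3 / 4.2683 ≈ 0.7029

0.70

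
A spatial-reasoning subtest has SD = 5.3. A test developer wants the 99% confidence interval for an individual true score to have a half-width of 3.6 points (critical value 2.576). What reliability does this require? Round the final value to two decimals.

0.93

Required SEM = 3.6 / 2.576 ≈ 1.398
r = 1 − (1.398/5.3)² ≈ 1 − 0.070 ≈ 0.930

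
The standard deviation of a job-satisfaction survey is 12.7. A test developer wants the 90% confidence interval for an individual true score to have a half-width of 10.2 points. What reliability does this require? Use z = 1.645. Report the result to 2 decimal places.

0.76

Required SEM = 10.2 / 1.645 ≈ 6.20061
Required reliability = 1 − (SEM/SD)² = 1 − 0.23838 ≈ 0.76162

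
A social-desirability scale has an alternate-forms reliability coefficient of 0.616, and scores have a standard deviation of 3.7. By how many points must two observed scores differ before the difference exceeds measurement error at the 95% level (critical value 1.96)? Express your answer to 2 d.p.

6.36

SEM = 3.700*√(1 − 0.616) ≈ 2.293
SE_diff = SEM * √2 ≈ 2.293 * 1.414 ≈ 3.243
Minimum reliable difference = 1.96 * SE_diff ≈ 1.96 * 3.243 ≈ 6.355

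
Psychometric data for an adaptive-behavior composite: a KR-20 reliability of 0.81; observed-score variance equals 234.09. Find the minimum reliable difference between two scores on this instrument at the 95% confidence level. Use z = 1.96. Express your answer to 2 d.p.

18.49

SD = √234.09 = 15.30000
SEM = 15.30000·√(1 − 0.81000) ≈ 6.66912
Standard error of the difference = 6.66912·√2 ≈ 9.43155
Smallest detectable difference = 1.96·9.43155 ≈ 18.48584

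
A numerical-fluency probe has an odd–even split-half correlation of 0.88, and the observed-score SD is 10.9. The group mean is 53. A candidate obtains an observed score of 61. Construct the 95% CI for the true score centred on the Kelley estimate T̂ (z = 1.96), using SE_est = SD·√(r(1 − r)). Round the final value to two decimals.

[55.27, 65.71]

r_full = 2·0.88 / (1 + 0.88) ≈ 0.93617
Estimated true score = 0.93617×61 + (1 − 0.93617)×53 ≈ 60.48936
SE_est = 10.90000·√[r(1 − r)] ≈ 2.66450
CI = 60.48936 ± 1.96 × 2.66450 → [55.26694, 65.71178]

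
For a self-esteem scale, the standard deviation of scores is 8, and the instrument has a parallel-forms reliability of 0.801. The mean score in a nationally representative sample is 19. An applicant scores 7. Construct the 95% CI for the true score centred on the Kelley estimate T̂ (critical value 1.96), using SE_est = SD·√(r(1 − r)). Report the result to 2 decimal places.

Estimated true score = 0.80100*7 + (1 − 0.80100)*19 ≈ 9.38800
SE_est = SD * √(r(1 − r)) = 8.00000 * √0.15940 ≈ 8.00000 * 0.39925 ≈ 3.19398
CI = 9.38800 ± 1.96 * 3.19398 → [3.12779, 15.64821]

[3.13, 15.65]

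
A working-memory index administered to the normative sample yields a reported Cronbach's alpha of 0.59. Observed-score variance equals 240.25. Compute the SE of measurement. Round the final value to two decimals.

SD = √240.25 = 15.5000
SEM = 15.5000*√(1 − 0.5900) ≃ 9.9248

9.92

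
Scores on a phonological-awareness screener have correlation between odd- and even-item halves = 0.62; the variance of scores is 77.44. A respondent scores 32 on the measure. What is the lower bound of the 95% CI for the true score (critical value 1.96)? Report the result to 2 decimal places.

SD = √77.44 ≈ 8.80000
r_full = 2·0.62 / (1 + 0.62) ≈ 0.76543
SEM = 8.80000 * √(1 − 0.76543) = 8.80000 * √0.23457 ≈ 8.80000 * 0.48432 ≈ 4.26203
Margin = 1.96 * 4.26203 ≈ 8.35359
Lower bound: 32 − 8.35359 = 23.64641

23.65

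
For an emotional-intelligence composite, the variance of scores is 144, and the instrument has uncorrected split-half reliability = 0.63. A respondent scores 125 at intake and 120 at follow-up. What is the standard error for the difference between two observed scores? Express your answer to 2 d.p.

8.09

SD = √144 ≈ 12.000
r_full = 2·0.63 / (1 + 0.63) ≈ 0.773
SEM = 12.000×√(1 − 0.773) ≈ 5.717
SE_diff = √2 × SEM ≈ 8.085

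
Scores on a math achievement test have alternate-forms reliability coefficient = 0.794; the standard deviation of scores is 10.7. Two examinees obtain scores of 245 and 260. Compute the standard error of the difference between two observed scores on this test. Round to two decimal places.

SEM = 10.7000 * √(1 − 0.7940) = 10.7000 * √0.2060 ≃ 10.7000 * 0.4539 ≃ 4.8564
SE_diff = SEM * √2 ≃ 4.8564 * 1.4142 ≃ 6.8680

6.87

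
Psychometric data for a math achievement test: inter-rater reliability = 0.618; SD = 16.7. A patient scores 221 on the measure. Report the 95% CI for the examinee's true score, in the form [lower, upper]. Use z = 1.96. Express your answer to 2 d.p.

SEM = 16.70000×√(1 − 0.61800) ≃ 10.32163
Margin = 1.96 × 10.32163 ≃ 20.23039
95% CI: 221 ± 20.23039 = [200.76961, 241.23039]

[200.77, 241.23]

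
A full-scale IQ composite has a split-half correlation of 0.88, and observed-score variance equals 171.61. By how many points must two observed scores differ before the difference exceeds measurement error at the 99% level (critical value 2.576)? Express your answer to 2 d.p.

12.06

SD = √171.61 ≃ 13.100
Spearman-Brown: r = 2(0.88) / (1 + 0.88) = 1.760 / 1.880 ≃ 0.936
SEM = 13.100*√(1 − 0.936) ≃ 3.310
SE_diff = SEM * √2 ≃ 3.310 * 1.414 ≃ 4.681
Minimum reliable difference = 2.576 * SE_diff ≃ 2.576 * 4.681 ≃ 12.057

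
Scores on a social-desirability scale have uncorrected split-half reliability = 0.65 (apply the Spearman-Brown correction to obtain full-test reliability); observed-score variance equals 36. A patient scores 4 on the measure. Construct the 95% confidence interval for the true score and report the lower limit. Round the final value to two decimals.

-1.42

σ = 36^(1/2) = 6.00000
Full-length reliability (Spearman-Brown) = 2(0.65)/(1+0.65) ≃ 0.78788
The standard error of measurement is 6.00000*√(1 − 0.78788) ≃ 6.00000*0.46057 ≃ 2.76340.
1.96 * SEM ≃ 5.41626
Lower bound: 4 − 5.41626 = -1.41626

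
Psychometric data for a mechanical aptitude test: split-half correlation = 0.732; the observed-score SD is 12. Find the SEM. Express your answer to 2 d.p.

Full-length reliability (Spearman-Brown) = 2(0.732)/(1+0.732) ≈ 0.84527
SEM = 12.00000*√(1 − 0.84527) ≈ 4.72036

4.72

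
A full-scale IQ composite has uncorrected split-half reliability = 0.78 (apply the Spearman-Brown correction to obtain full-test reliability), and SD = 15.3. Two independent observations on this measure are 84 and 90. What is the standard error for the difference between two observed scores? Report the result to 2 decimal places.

7.61

Spearman-Brown: r = 2(0.78) / (1 + 0.78) = 1.560 / 1.780 ≈ 0.876
SEM = 15.300 * √(1 − 0.876) = 15.300 * √0.124 ≈ 15.300 * 0.352 ≈ 5.379
SE_diff = SEM * √2 ≈ 5.379 * 1.414 ≈ 7.607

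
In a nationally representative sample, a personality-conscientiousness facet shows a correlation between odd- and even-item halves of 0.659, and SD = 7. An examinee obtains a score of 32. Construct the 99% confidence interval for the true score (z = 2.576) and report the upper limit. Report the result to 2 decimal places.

r_full = 2·0.659 / (1 + 0.659) ≈ 0.79445
SEM = 7.00000 * √(1 − 0.79445) = 7.00000 * √0.20555 ≈ 7.00000 * 0.45337 ≈ 3.17360
2.576 * SEM ≈ 8.17519
Upper limit = 32 + 8.17519 ≈ 40.17519

40.18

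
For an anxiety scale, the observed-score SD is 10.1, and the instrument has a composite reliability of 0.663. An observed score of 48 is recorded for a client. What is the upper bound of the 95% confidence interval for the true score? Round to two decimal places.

SEM = 10.1000 * √(1 − 0.6630) = 10.1000 * √0.3370 ≈ 10.1000 * 0.5805 ≈ 5.8632
Margin = 1.96 * 5.8632 ≈ 11.4919
Upper bound: 48 + 11.4919 = 59.4919

59.49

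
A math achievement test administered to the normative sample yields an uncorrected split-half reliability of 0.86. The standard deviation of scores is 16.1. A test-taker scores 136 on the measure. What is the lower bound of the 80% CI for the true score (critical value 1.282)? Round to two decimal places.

130.34

Full-length reliability (Spearman-Brown) = 2(0.86)/(1+0.86) ≃ 0.9247
The standard error of measurement is 16.1000*√(1 − 0.9247) ≃ 16.1000*0.2744 ≃ 4.4171.
Half-width = 1.282*4.4171 ≃ 5.6627
Lower bound: 136 − 5.6627 = 130.3373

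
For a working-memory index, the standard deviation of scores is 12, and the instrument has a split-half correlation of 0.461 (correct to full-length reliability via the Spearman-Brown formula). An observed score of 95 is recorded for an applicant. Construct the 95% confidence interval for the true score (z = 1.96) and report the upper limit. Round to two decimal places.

109.29

Spearman-Brown: r = 2(0.461) / (1 + 0.461) = 0.92200 / 1.46100 ≈ 0.63107
The standard error of measurement is 12.00000*√(1 − 0.63107) ≈ 12.00000*0.60739 ≈ 7.28871.
Margin = 1.96 * 7.28871 ≈ 14.28587
Upper limit = 95 + 14.28587 ≈ 109.28587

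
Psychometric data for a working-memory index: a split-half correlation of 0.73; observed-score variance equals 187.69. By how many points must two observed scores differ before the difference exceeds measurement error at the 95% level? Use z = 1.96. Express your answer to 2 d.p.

15.00

SD = √187.69 ≃ 13.700
Full-length reliability (Spearman-Brown) = 2(0.73)/(1+0.73) ≃ 0.844
SEM = 13.700 · √(1 − 0.844) = 13.700 · √0.156 ≃ 13.700 · 0.395 ≃ 5.412
SE_diff = SEM · √2 ≃ 5.412 · 1.414 ≃ 7.654
Smallest detectable difference = 1.96·7.654 ≃ 15.002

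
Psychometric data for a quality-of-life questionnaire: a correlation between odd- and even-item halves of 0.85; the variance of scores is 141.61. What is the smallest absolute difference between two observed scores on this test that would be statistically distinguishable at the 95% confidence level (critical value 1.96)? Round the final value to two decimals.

9.39

SD = √141.61 = 11.9000
Full-length reliability (Spearman-Brown) = 2(0.85)/(1+0.85) ≈ 0.9189
SEM = 11.9000 × √(1 − 0.9189) = 11.9000 × √0.0811 ≈ 11.9000 × 0.2847 ≈ 3.3885
SE_diff = SEM × √2 ≈ 3.3885 × 1.4142 ≈ 4.7921
Smallest detectable difference = 1.96×4.7921 ≈ 9.3924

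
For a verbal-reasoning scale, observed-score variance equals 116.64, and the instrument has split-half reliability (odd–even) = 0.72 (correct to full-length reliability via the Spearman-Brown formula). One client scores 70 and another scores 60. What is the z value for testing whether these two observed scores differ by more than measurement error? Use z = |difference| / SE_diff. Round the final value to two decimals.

SD = √116.64 = 10.80000
r_full = 2·0.72 / (1 + 0.72) ≈ 0.83721
SEM = 10.80000×√(1 − 0.83721) ≈ 4.35751
SE_diff = SEM × √2 ≈ 4.35751 × 1.41421 ≈ 6.16245
z = 10 / 6.16245 ≈ 1.62273

1.62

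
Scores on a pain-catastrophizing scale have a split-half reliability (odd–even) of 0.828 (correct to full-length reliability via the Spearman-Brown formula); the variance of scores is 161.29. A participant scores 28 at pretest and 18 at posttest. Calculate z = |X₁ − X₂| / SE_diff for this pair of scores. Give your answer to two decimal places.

σ = 161.29^(1/2) = 12.70000
Full-length reliability (Spearman-Brown) = 2(0.828)/(1+0.828) ≃ 0.90591
SEM = 12.70000 · √(1 − 0.90591) = 12.70000 · √0.09409 ≃ 12.70000 · 0.30674 ≃ 3.89565
Standard error of the difference = 3.89565·√2 ≃ 5.50928
z = |28 − 18| / 5.50928 = 10 / 5.50928 ≃ 1.81512

1.82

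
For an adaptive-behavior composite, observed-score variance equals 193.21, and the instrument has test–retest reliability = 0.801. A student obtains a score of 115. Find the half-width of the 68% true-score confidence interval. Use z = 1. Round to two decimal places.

6.20

SD = √193.21 ≃ 13.9000
SEM = 13.9000 × √(1 − 0.8010) = 13.9000 × √0.1990 ≃ 13.9000 × 0.4461 ≃ 6.2007
1 × SEM ≃ 6.2007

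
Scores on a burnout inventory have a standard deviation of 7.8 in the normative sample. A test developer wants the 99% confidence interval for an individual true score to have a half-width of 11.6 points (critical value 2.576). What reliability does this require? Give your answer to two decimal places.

0.67

SEM needed = half-width / z = 11.6/2.576 ≈ 4.5031
Required reliability = 1 − (SEM/SD)² = 1 − 0.3333 ≈ 0.6667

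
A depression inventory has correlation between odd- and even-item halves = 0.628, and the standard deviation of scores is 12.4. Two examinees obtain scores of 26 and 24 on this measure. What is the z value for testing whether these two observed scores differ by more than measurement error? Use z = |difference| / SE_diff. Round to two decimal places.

0.24

Spearman-Brown: r = 2(0.628) / (1 + 0.628) = 1.256 / 1.628 ≈ 0.771
SEM = 12.400×√(1 − 0.771) ≈ 5.927
SE_diff = SEM × √2 ≈ 5.927 × 1.414 ≈ 8.383
z = 2 / 8.383 ≈ 0.239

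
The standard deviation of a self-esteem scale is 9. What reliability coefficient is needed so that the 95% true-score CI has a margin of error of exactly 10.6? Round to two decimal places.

Required SEM = 10.6 / 1.96 ≃ 5.4082
r = 1 − (SEM / SD)² = 1 − (5.4082 / 9)² ≃ 1 − 0.3611 ≃ 0.6389

0.64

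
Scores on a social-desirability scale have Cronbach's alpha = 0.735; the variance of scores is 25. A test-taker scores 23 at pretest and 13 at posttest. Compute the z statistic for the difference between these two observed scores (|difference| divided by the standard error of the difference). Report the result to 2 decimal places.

SD = √25 ≈ 5.00000
SEM = 5.00000 * √(1 − 0.73500) = 5.00000 * √0.26500 ≈ 5.00000 * 0.51478 ≈ 2.57391
SE_diff = √2 * SEM ≈ 3.64005
z = |23 − 13| / 3.64005 = 10 / 3.64005 ≈ 2.74721

2.75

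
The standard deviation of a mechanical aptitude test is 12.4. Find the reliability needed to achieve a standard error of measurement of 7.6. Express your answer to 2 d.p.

0.62

Required reliability = 1 − (SEM/SD)² = 1 − 0.3757 ≈ 0.6243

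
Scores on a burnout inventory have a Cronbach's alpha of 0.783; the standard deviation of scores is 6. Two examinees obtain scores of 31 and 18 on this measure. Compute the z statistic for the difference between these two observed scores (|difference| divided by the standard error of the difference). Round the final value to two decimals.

3.29

SEM = 6.000 × √(1 − 0.783) = 6.000 × √0.217 ≈ 6.000 × 0.466 ≈ 2.795
SE_diff = SEM × √2 ≈ 2.795 × 1.414 ≈ 3.953
z = |31 − 18| / 3.953 = 13 / 3.953 ≈ 3.289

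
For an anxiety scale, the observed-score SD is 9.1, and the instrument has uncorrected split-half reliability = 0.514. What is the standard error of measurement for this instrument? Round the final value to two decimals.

Spearman-Brown: r = 2(0.514) / (1 + 0.514) = 1.028 / 1.514 ≃ 0.679
SEM = 9.100*√(1 − 0.679) ≃ 5.156

5.16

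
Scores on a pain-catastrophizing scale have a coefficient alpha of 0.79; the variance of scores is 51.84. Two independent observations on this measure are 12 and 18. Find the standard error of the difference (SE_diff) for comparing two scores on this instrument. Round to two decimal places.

σ = 51.84^(1/2) = 7.200
SEM = 7.200 · √(1 − 0.790) = 7.200 · √0.210 ≈ 7.200 · 0.458 ≈ 3.299
Standard error of the difference = 3.299·√2 ≈ 4.666

4.67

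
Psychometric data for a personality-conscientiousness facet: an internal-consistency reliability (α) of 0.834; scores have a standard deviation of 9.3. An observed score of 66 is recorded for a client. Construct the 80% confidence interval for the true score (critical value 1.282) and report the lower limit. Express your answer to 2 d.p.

SEM = 9.30000 · √(1 − 0.83400) = 9.30000 · √0.16600 ≈ 9.30000 · 0.40743 ≈ 3.78911
1.282 · SEM ≈ 4.85764
Lower limit = 66 − 4.85764 ≈ 61.14236

61.14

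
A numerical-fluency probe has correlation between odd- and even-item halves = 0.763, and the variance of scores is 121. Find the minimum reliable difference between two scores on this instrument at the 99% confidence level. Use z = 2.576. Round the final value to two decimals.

14.69

σ = 121^(1/2) = 11.0000
r_full = 2·0.763 / (1 + 0.763) ≈ 0.8656
SEM = 11.0000×√(1 − 0.8656) ≈ 4.0331
Standard error of the difference = 4.0331·√2 ≈ 5.7037
Minimum reliable difference = 2.576 × SE_diff ≈ 2.576 × 5.7037 ≈ 14.6927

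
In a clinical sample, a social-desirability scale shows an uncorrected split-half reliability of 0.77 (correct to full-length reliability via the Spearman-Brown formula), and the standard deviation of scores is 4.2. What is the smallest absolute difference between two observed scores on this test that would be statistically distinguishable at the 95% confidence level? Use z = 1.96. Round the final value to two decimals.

r_full = 2·0.77 / (1 + 0.77) ≈ 0.87006
The standard error of measurement is 4.20000*√(1 − 0.87006) ≈ 4.20000*0.36048 ≈ 1.51400.
Standard error of the difference = 1.51400·√2 ≈ 2.14112
Smallest detectable difference = 1.96*2.14112 ≈ 4.19660

4.20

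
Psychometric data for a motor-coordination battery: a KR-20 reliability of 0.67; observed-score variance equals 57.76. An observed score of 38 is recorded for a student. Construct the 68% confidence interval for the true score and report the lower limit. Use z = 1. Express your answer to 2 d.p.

SD = √57.76 = 7.6000
The standard error of measurement is 7.6000·√(1 − 0.6700) ≈ 7.6000·0.5745 ≈ 4.3659.
Half-width = 1·4.3659 ≈ 4.3659
Lower bound: 38 − 4.3659 = 33.6341

33.63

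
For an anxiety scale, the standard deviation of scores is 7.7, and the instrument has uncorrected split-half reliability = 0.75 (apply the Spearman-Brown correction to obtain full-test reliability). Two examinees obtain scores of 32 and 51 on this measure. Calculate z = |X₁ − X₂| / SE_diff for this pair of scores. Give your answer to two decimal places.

Full-length reliability (Spearman-Brown) = 2(0.75)/(1+0.75) ≈ 0.857
The standard error of measurement is 7.700·√(1 − 0.857) ≈ 7.700·0.378 ≈ 2.910.
Standard error of the difference = 2.910·√2 ≈ 4.116
z = 19 / 4.116 ≈ 4.616

4.62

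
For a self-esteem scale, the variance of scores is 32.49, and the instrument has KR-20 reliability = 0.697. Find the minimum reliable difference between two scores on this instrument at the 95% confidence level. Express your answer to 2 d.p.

σ = 32.49^(1/2) = 5.700
SEM = 5.700*√(1 − 0.697) ≈ 3.138
SE_diff = √2 * SEM ≈ 4.437
Minimum reliable difference = 1.96 * SE_diff ≈ 1.96 * 4.437 ≈ 8.697

8.70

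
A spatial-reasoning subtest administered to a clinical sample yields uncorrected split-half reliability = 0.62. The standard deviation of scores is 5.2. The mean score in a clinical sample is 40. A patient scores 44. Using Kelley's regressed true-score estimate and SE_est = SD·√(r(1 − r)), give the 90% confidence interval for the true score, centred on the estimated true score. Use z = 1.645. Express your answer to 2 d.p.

r_full = 2·0.62 / (1 + 0.62) ≃ 0.76543
T̂ = r·X + (1 − r)·M = 0.76543·44 + 0.23457·40 ≃ 33.67901 + 9.38272 ≃ 43.06173
SE_est = 5.20000·√[r(1 − r)] ≃ 2.20339
CI = 43.06173 ± 1.645 · 2.20339 → [39.43716, 46.68630]

[39.44, 46.69]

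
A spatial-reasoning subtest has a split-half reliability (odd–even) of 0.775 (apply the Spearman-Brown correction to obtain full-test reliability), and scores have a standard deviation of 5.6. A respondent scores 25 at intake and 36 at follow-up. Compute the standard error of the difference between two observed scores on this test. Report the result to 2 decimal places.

2.82

Full-length reliability (Spearman-Brown) = 2(0.775)/(1+0.775) ≃ 0.873
SEM = 5.600 · √(1 − 0.873) = 5.600 · √0.127 ≃ 5.600 · 0.356 ≃ 1.994
Standard error of the difference = 1.994·√2 ≃ 2.820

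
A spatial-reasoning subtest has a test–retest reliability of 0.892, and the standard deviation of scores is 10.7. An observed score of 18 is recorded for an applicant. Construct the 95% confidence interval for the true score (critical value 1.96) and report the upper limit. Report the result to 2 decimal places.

24.89

SEM = 10.70000·√(1 − 0.89200) ≈ 3.51638
Half-width = 1.96·3.51638 ≈ 6.89210
Upper bound: 18 + 6.89210 = 24.89210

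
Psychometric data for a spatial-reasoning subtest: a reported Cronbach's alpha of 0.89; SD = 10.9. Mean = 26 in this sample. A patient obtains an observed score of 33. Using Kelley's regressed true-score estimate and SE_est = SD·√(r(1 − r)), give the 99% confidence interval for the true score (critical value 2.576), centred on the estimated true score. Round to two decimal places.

[23.44, 41.02]

T̂ = 0.89000(33) + 0.11000(26) ≈ 32.23000
SE_est = 10.90000·√[r(1 − r)] ≈ 3.41050
CI = 32.23000 ± 2.576 * 3.41050 → [23.44456, 41.01544]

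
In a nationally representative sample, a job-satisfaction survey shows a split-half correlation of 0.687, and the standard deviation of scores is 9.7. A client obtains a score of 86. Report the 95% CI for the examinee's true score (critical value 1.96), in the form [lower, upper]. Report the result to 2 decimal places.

[77.81, 94.19]

Full-length reliability (Spearman-Brown) = 2(0.687)/(1+0.687) ≈ 0.8145
SEM = 9.7000*√(1 − 0.8145) ≈ 4.1782
Half-width = 1.96*4.1782 ≈ 8.1892
Interval: (77.8108, 94.1892)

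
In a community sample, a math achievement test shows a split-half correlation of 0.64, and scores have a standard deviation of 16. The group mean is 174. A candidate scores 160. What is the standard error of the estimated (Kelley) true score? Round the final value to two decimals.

6.62

Spearman-Brown: r = 2(0.64) / (1 + 0.64) = 1.2800 / 1.6400 ≈ 0.7805
SE_est = SD × √(r(1 − r)) = 16.0000 × √0.1713 ≈ 16.0000 × 0.4139 ≈ 6.6227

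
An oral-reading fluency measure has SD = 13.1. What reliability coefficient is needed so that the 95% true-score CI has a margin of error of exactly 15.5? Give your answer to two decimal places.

SEM needed = half-width / z = 15.5/1.96 ≈ 7.9082
r = 1 − (7.9082/13.1)² ≈ 1 − 0.3644 ≈ 0.6356

0.64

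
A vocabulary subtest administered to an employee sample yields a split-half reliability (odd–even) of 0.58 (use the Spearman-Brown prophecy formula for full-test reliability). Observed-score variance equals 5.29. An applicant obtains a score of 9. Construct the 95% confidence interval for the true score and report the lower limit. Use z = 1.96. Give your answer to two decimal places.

σ = 5.29^(1/2) = 2.30000
Spearman-Brown: r = 2(0.58) / (1 + 0.58) = 1.16000 / 1.58000 ≈ 0.73418
SEM = 2.30000·√(1 − 0.73418) ≈ 1.18583
Half-width = 1.96·1.18583 ≈ 2.32423
Lower bound: 9 − 2.32423 = 6.67577

6.68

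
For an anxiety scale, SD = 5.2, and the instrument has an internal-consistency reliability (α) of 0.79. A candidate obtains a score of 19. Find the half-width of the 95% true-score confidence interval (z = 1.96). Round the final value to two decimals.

SEM = 5.200 × √(1 − 0.790) = 5.200 × √0.210 ≃ 5.200 × 0.458 ≃ 2.383
1.96 × SEM ≃ 4.671

4.67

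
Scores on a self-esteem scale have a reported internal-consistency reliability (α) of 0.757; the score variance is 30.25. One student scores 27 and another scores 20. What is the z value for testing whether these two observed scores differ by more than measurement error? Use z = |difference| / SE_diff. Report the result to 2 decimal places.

σ = 30.25^(1/2) = 5.5000
SEM = 5.5000 · √(1 − 0.7570) = 5.5000 · √0.2430 ≈ 5.5000 · 0.4930 ≈ 2.7112
SE_diff = SEM · √2 ≈ 2.7112 · 1.4142 ≈ 3.8343
z = |27 − 20| / 3.8343 = 7 / 3.8343 ≈ 1.8256

1.83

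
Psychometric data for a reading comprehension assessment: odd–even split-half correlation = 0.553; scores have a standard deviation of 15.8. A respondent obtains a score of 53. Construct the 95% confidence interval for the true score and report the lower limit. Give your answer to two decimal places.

36.39

r_full = 2·0.553 / (1 + 0.553) ≃ 0.712
SEM = 15.800·√(1 − 0.712) ≃ 8.477
Half-width = 1.96·8.477 ≃ 16.614
Lower limit = 53 − 16.614 ≃ 36.386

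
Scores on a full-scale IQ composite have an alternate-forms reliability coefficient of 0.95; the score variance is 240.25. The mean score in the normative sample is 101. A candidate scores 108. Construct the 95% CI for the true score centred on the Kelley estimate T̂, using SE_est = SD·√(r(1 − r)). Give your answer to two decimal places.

[101.03, 114.27]

SD = √240.25 = 15.5000
T̂ = r·X + (1 − r)·M = 0.9500·108 + 0.0500·101 = 102.6000 + 5.0500 ≃ 107.6500
SE_est = 15.5000·√[r(1 − r)] ≃ 3.3781
CI = 107.6500 ± 1.96 · 3.3781 → [101.0288, 114.2712]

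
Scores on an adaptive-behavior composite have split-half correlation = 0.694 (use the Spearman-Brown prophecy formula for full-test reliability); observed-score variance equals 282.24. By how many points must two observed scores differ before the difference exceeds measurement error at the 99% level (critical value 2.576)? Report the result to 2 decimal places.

σ = 282.24^(1/2) = 16.8000
Full-length reliability (Spearman-Brown) = 2(0.694)/(1+0.694) ≃ 0.8194
SEM = 16.8000 × √(1 − 0.8194) = 16.8000 × √0.1806 ≃ 16.8000 × 0.4250 ≃ 7.1402
SE_diff = SEM × √2 ≃ 7.1402 × 1.4142 ≃ 10.0978
Minimum reliable difference = 2.576 × SE_diff ≃ 2.576 × 10.0978 ≃ 26.0120

26.01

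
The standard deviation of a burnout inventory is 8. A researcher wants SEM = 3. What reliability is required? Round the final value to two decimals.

0.86

r = 1 − (SEM / SD)² = 1 − (3.0000 / 8)² ≈ 1 − 0.1406 ≈ 0.8594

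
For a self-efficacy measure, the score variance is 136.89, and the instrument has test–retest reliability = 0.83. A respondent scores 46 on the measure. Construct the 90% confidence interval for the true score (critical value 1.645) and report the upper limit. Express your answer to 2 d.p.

SD = √136.89 = 11.70000
SEM = 11.70000 · √(1 − 0.83000) = 11.70000 · √0.17000 ≈ 11.70000 · 0.41231 ≈ 4.82403
1.645 · SEM ≈ 7.93554
Upper limit = 46 + 7.93554 ≈ 53.93554

53.94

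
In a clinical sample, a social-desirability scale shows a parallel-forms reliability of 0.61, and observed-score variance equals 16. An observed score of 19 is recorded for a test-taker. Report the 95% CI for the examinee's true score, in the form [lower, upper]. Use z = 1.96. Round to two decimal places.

[14.10, 23.90]

σ = 16^(1/2) = 4.0000
SEM = 4.0000 × √(1 − 0.6100) = 4.0000 × √0.3900 ≈ 4.0000 × 0.6245 ≈ 2.4980
1.96 × SEM ≈ 4.8961
Interval: (14.1039, 23.8961)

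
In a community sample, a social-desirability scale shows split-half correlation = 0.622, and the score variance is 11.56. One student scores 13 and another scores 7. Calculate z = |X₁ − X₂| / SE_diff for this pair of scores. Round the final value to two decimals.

2.58

SD = √11.56 = 3.4000
r_full = 2·0.622 / (1 + 0.622) ≈ 0.7670
SEM = 3.4000 × √(1 − 0.7670) = 3.4000 × √0.2330 ≈ 3.4000 × 0.4827 ≈ 1.6413
Standard error of the difference = 1.6413·√2 ≈ 2.3212
z = |13 − 7| / 2.3212 = 6 / 2.3212 ≈ 2.5849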